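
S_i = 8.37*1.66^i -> [8.37, 13.89, 23.06, 38.29, 63.56]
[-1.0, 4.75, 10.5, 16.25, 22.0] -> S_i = -1.00 + 5.75*i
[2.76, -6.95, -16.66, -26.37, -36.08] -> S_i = 2.76 + -9.71*i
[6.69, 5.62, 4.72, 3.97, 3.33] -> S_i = 6.69*0.84^i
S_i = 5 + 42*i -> [5, 47, 89, 131, 173]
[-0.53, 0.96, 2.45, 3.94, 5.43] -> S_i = -0.53 + 1.49*i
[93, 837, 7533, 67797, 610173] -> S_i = 93*9^i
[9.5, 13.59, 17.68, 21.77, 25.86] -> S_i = 9.50 + 4.09*i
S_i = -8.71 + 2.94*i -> [-8.71, -5.77, -2.83, 0.11, 3.05]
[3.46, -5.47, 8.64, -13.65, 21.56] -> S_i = 3.46*(-1.58)^i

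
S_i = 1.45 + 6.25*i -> [1.45, 7.7, 13.95, 20.2, 26.45]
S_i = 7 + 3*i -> [7, 10, 13, 16, 19]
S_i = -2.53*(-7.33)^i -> [-2.53, 18.54, -135.93, 996.4, -7303.59]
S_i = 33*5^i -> [33, 165, 825, 4125, 20625]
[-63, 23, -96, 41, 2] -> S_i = Random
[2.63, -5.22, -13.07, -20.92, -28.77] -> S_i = 2.63 + -7.85*i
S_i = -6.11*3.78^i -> [-6.11, -23.1, -87.3, -330.0, -1247.41]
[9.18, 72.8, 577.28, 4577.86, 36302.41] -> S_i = 9.18*7.93^i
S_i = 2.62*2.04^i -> [2.62, 5.34, 10.9, 22.24, 45.38]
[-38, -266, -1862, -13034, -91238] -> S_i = -38*7^i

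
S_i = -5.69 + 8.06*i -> [-5.69, 2.37, 10.43, 18.49, 26.55]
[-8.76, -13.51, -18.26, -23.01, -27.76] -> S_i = -8.76 + -4.75*i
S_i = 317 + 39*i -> [317, 356, 395, 434, 473]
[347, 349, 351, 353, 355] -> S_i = 347 + 2*i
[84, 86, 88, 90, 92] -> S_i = 84 + 2*i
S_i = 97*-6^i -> [97, -582, 3492, -20952, 125712]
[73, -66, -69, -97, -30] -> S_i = Random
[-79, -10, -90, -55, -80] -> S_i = Random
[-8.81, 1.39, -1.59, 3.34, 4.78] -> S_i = Random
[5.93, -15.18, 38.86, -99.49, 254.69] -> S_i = 5.93*(-2.56)^i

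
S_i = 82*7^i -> [82, 574, 4018, 28126, 196882]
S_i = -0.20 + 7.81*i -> [-0.2, 7.61, 15.42, 23.23, 31.04]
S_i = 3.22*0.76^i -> [3.22, 2.45, 1.86, 1.41, 1.07]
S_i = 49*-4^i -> [49, -196, 784, -3136, 12544]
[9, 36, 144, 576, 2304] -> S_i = 9*4^i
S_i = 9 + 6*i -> [9, 15, 21, 27, 33]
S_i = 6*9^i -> [6, 54, 486, 4374, 39366]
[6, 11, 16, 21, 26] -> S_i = 6 + 5*i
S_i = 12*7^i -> [12, 84, 588, 4116, 28812]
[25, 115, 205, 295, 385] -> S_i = 25 + 90*i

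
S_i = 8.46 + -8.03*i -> [8.46, 0.43, -7.6, -15.63, -23.66]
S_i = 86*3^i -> [86, 258, 774, 2322, 6966]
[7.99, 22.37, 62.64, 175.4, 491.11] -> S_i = 7.99*2.80^i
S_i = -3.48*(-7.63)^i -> [-3.48, 26.55, -202.59, 1545.8, -11794.44]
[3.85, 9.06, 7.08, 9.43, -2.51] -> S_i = Random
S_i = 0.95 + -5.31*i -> [0.95, -4.36, -9.67, -14.98, -20.29]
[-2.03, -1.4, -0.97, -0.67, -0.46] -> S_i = -2.03*0.69^i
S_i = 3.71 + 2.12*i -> [3.71, 5.83, 7.95, 10.07, 12.19]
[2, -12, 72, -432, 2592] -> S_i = 2*-6^i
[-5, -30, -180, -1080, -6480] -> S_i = -5*6^i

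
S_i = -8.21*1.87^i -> [-8.21, -15.35, -28.71, -53.69, -100.39]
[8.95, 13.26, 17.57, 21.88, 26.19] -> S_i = 8.95 + 4.31*i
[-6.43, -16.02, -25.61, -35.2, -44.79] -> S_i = -6.43 + -9.59*i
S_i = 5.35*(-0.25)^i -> [5.35, -1.34, 0.33, -0.08, 0.02]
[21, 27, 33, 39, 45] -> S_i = 21 + 6*i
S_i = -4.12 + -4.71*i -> [-4.12, -8.83, -13.54, -18.25, -22.96]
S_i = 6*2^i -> [6, 12, 24, 48, 96]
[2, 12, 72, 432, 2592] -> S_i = 2*6^i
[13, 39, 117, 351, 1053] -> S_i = 13*3^i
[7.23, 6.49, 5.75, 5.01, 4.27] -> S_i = 7.23 + -0.74*i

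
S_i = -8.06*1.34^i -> [-8.06, -10.8, -14.47, -19.39, -25.99]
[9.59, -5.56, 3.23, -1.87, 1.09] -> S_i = 9.59*(-0.58)^i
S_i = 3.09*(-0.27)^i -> [3.09, -0.83, 0.23, -0.06, 0.02]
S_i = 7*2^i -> [7, 14, 28, 56, 112]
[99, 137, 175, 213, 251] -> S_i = 99 + 38*i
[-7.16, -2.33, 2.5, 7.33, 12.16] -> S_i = -7.16 + 4.83*i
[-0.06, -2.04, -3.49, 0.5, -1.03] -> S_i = Random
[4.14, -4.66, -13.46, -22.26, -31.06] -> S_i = 4.14 + -8.80*i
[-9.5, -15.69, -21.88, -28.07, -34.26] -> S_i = -9.50 + -6.19*i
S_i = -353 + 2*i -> [-353, -351, -349, -347, -345]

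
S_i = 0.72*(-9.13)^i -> [0.72, -6.57, 60.02, -547.95, 5002.83]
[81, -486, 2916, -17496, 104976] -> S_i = 81*-6^i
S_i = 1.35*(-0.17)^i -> [1.35, -0.23, 0.04, -0.01, 0.0]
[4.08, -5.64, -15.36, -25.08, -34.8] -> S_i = 4.08 + -9.72*i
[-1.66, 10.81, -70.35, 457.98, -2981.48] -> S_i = -1.66*(-6.51)^i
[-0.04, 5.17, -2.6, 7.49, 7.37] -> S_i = Random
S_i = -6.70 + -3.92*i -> [-6.7, -10.62, -14.54, -18.46, -22.38]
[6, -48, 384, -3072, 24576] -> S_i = 6*-8^i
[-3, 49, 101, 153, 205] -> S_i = -3 + 52*i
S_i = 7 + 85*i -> [7, 92, 177, 262, 347]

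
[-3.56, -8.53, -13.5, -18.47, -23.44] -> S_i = -3.56 + -4.97*i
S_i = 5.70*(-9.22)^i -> [5.7, -52.55, 484.55, -4467.53, 41190.64]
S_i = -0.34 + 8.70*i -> [-0.34, 8.36, 17.06, 25.76, 34.46]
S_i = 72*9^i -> [72, 648, 5832, 52488, 472392]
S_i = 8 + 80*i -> [8, 88, 168, 248, 328]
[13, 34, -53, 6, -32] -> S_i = Random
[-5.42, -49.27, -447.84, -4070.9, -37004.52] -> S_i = -5.42*9.09^i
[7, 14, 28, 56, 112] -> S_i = 7*2^i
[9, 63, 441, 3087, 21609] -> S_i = 9*7^i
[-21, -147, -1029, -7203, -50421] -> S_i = -21*7^i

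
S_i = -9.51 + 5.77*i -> [-9.51, -3.74, 2.03, 7.8, 13.57]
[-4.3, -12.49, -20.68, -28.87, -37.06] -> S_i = -4.30 + -8.19*i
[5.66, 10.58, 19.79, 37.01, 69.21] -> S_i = 5.66*1.87^i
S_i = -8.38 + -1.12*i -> [-8.38, -9.5, -10.62, -11.74, -12.86]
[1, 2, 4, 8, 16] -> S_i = 1*2^i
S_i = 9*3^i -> [9, 27, 81, 243, 729]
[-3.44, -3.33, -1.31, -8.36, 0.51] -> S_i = Random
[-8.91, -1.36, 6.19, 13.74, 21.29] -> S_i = -8.91 + 7.55*i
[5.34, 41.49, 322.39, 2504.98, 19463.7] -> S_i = 5.34*7.77^i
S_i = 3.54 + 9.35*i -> [3.54, 12.89, 22.24, 31.59, 40.94]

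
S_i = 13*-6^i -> [13, -78, 468, -2808, 16848]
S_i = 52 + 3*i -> [52, 55, 58, 61, 64]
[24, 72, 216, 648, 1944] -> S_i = 24*3^i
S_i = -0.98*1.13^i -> [-0.98, -1.11, -1.25, -1.41, -1.6]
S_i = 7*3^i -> [7, 21, 63, 189, 567]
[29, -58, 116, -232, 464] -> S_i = 29*-2^i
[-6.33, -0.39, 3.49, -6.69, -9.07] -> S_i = Random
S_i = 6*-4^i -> [6, -24, 96, -384, 1536]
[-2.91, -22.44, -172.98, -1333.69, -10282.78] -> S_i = -2.91*7.71^i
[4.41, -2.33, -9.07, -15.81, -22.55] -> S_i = 4.41 + -6.74*i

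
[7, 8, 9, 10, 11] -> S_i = 7 + 1*i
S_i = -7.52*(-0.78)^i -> [-7.52, 5.87, -4.58, 3.57, -2.78]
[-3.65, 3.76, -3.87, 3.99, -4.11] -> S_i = -3.65*(-1.03)^i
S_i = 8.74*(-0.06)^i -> [8.74, -0.52, 0.03, -0.0, 0.0]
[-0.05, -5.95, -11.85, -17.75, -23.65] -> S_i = -0.05 + -5.90*i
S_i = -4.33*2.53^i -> [-4.33, -10.95, -27.72, -70.12, -177.41]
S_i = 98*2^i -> [98, 196, 392, 784, 1568]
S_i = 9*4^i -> [9, 36, 144, 576, 2304]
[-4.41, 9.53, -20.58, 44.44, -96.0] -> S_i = -4.41*(-2.16)^i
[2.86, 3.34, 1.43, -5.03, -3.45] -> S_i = Random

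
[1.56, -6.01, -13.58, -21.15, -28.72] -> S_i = 1.56 + -7.57*i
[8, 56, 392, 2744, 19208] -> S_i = 8*7^i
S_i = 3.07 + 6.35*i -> [3.07, 9.42, 15.77, 22.12, 28.47]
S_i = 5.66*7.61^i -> [5.66, 43.07, 327.78, 2494.42, 18982.57]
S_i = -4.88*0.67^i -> [-4.88, -3.27, -2.19, -1.47, -0.98]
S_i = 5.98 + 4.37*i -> [5.98, 10.35, 14.72, 19.09, 23.46]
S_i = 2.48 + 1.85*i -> [2.48, 4.33, 6.18, 8.03, 9.88]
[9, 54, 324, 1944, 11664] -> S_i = 9*6^i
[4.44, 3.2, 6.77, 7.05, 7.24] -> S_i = Random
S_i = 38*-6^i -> [38, -228, 1368, -8208, 49248]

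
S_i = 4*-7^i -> [4, -28, 196, -1372, 9604]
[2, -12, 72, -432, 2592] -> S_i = 2*-6^i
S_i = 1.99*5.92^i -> [1.99, 11.78, 69.74, 412.87, 2444.22]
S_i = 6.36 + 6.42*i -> [6.36, 12.78, 19.2, 25.62, 32.04]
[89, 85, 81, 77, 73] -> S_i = 89 + -4*i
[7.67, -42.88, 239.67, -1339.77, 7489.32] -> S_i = 7.67*(-5.59)^i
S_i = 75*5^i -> [75, 375, 1875, 9375, 46875]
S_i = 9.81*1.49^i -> [9.81, 14.62, 21.78, 32.45, 48.35]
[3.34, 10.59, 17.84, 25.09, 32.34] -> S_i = 3.34 + 7.25*i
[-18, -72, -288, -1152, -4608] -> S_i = -18*4^i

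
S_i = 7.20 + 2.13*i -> [7.2, 9.33, 11.46, 13.59, 15.72]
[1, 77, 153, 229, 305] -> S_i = 1 + 76*i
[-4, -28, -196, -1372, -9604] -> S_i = -4*7^i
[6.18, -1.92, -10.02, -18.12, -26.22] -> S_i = 6.18 + -8.10*i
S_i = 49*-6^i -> [49, -294, 1764, -10584, 63504]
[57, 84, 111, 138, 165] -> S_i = 57 + 27*i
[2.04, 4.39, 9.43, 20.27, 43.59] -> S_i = 2.04*2.15^i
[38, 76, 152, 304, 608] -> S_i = 38*2^i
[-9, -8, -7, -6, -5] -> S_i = -9 + 1*i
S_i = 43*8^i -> [43, 344, 2752, 22016, 176128]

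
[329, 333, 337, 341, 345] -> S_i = 329 + 4*i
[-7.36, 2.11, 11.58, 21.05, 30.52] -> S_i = -7.36 + 9.47*i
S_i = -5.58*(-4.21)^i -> [-5.58, 23.49, -98.9, 416.37, -1752.92]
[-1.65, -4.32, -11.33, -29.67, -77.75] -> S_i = -1.65*2.62^i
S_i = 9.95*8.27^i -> [9.95, 82.29, 680.51, 5627.81, 46542.01]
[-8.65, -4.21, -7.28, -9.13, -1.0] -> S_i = Random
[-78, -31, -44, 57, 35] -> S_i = Random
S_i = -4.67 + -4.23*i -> [-4.67, -8.9, -13.13, -17.36, -21.59]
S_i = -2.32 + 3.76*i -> [-2.32, 1.44, 5.2, 8.96, 12.72]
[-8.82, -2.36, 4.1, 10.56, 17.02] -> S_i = -8.82 + 6.46*i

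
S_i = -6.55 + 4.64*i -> [-6.55, -1.91, 2.73, 7.37, 12.01]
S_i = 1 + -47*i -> [1, -46, -93, -140, -187]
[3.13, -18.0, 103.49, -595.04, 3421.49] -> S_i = 3.13*(-5.75)^i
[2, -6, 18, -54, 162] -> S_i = 2*-3^i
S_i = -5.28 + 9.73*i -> [-5.28, 4.45, 14.18, 23.91, 33.64]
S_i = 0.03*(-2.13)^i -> [0.03, -0.06, 0.14, -0.29, 0.62]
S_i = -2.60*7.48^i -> [-2.6, -19.45, -145.47, -1088.12, -8139.16]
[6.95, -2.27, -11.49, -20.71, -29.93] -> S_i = 6.95 + -9.22*i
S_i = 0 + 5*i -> [0, 5, 10, 15, 20]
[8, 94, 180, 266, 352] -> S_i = 8 + 86*i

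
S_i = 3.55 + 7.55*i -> [3.55, 11.1, 18.65, 26.2, 33.75]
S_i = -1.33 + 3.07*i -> [-1.33, 1.74, 4.81, 7.88, 10.95]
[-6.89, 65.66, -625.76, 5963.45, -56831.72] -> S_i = -6.89*(-9.53)^i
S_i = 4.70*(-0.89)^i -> [4.7, -4.18, 3.72, -3.31, 2.95]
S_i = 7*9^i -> [7, 63, 567, 5103, 45927]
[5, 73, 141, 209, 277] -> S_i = 5 + 68*i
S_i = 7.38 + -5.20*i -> [7.38, 2.18, -3.02, -8.22, -13.42]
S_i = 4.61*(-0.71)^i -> [4.61, -3.27, 2.32, -1.65, 1.17]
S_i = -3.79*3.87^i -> [-3.79, -14.67, -56.76, -219.67, -850.13]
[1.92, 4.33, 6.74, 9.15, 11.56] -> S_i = 1.92 + 2.41*i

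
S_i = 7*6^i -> [7, 42, 252, 1512, 9072]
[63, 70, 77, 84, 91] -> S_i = 63 + 7*i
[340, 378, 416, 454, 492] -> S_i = 340 + 38*i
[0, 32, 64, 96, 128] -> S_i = 0 + 32*i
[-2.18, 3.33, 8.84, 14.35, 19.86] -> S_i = -2.18 + 5.51*i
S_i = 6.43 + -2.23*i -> [6.43, 4.2, 1.97, -0.26, -2.49]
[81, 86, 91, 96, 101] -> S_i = 81 + 5*i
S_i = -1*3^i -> [-1, -3, -9, -27, -81]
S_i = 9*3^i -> [9, 27, 81, 243, 729]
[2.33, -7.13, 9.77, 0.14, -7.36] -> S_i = Random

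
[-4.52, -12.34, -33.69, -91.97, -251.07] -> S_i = -4.52*2.73^i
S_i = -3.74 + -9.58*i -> [-3.74, -13.32, -22.9, -32.48, -42.06]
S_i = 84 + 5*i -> [84, 89, 94, 99, 104]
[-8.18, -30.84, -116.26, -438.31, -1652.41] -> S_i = -8.18*3.77^i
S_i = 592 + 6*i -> [592, 598, 604, 610, 616]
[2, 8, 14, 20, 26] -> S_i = 2 + 6*i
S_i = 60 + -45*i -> [60, 15, -30, -75, -120]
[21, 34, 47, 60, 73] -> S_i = 21 + 13*i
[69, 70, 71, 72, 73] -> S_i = 69 + 1*i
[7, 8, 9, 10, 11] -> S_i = 7 + 1*i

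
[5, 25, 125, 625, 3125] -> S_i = 5*5^i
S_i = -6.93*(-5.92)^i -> [-6.93, 41.03, -242.87, 1437.8, -8511.77]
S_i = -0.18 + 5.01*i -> [-0.18, 4.83, 9.84, 14.85, 19.86]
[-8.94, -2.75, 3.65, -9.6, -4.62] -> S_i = Random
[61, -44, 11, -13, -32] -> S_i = Random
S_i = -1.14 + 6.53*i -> [-1.14, 5.39, 11.92, 18.45, 24.98]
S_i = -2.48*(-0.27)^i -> [-2.48, 0.67, -0.18, 0.05, -0.01]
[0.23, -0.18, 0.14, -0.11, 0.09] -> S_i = 0.23*(-0.78)^i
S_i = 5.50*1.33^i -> [5.5, 7.32, 9.73, 12.94, 17.21]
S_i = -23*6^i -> [-23, -138, -828, -4968, -29808]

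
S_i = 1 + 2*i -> [1, 3, 5, 7, 9]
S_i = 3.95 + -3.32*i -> [3.95, 0.63, -2.69, -6.01, -9.33]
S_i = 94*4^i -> [94, 376, 1504, 6016, 24064]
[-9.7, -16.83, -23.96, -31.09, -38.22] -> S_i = -9.70 + -7.13*i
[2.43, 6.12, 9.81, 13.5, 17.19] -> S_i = 2.43 + 3.69*i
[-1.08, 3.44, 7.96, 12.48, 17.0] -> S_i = -1.08 + 4.52*i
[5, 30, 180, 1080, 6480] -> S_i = 5*6^i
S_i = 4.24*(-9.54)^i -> [4.24, -40.45, 385.89, -3681.38, 35120.39]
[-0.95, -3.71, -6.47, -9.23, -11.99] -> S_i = -0.95 + -2.76*i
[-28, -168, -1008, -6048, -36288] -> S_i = -28*6^i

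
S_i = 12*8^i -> [12, 96, 768, 6144, 49152]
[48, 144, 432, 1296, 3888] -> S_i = 48*3^i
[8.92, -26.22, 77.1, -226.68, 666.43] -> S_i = 8.92*(-2.94)^i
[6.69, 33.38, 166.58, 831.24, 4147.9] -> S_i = 6.69*4.99^i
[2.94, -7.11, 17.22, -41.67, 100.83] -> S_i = 2.94*(-2.42)^i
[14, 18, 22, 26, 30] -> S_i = 14 + 4*i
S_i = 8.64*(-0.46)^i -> [8.64, -3.97, 1.83, -0.84, 0.39]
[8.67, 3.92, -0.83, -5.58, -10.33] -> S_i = 8.67 + -4.75*i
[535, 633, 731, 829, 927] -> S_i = 535 + 98*i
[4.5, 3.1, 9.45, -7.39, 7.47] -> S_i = Random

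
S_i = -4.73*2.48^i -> [-4.73, -11.73, -29.09, -72.15, -178.92]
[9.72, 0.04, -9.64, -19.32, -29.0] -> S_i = 9.72 + -9.68*i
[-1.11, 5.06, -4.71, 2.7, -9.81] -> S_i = Random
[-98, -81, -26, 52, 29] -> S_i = Random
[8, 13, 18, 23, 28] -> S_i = 8 + 5*i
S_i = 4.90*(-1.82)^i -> [4.9, -8.92, 16.23, -29.54, 53.76]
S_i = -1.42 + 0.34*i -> [-1.42, -1.08, -0.74, -0.4, -0.06]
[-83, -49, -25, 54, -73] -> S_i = Random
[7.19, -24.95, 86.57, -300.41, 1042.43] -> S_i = 7.19*(-3.47)^i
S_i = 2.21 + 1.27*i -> [2.21, 3.48, 4.75, 6.02, 7.29]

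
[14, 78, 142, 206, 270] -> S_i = 14 + 64*i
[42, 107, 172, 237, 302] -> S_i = 42 + 65*i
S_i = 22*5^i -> [22, 110, 550, 2750, 13750]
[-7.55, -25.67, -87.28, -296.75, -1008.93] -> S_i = -7.55*3.40^i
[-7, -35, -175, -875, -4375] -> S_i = -7*5^i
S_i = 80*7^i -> [80, 560, 3920, 27440, 192080]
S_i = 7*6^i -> [7, 42, 252, 1512, 9072]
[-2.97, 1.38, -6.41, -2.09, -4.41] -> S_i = Random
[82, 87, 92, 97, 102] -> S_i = 82 + 5*i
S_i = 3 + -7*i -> [3, -4, -11, -18, -25]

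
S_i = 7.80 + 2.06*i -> [7.8, 9.86, 11.92, 13.98, 16.04]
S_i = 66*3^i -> [66, 198, 594, 1782, 5346]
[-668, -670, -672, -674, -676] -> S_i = -668 + -2*i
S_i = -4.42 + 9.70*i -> [-4.42, 5.28, 14.98, 24.68, 34.38]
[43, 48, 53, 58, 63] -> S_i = 43 + 5*i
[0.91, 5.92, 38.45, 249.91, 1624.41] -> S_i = 0.91*6.50^i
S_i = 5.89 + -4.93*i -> [5.89, 0.96, -3.97, -8.9, -13.83]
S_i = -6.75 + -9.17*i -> [-6.75, -15.92, -25.09, -34.26, -43.43]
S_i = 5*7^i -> [5, 35, 245, 1715, 12005]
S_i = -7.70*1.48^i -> [-7.7, -11.4, -16.87, -24.96, -36.94]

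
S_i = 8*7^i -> [8, 56, 392, 2744, 19208]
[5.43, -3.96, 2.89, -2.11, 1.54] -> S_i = 5.43*(-0.73)^i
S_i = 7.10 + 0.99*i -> [7.1, 8.09, 9.08, 10.07, 11.06]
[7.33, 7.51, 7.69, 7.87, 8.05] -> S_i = 7.33 + 0.18*i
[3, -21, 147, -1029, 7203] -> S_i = 3*-7^i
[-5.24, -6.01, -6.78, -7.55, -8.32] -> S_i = -5.24 + -0.77*i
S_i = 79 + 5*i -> [79, 84, 89, 94, 99]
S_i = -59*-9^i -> [-59, 531, -4779, 43011, -387099]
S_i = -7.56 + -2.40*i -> [-7.56, -9.96, -12.36, -14.76, -17.16]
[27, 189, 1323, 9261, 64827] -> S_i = 27*7^i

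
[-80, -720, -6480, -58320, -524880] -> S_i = -80*9^i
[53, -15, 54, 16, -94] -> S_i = Random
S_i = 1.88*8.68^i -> [1.88, 16.32, 141.64, 1229.47, 10671.78]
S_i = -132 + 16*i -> [-132, -116, -100, -84, -68]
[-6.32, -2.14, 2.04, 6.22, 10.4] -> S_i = -6.32 + 4.18*i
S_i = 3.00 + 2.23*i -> [3.0, 5.23, 7.46, 9.69, 11.92]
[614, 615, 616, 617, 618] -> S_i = 614 + 1*i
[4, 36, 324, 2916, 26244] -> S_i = 4*9^i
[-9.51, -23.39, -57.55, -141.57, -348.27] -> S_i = -9.51*2.46^i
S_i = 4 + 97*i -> [4, 101, 198, 295, 392]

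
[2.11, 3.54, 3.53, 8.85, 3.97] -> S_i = Random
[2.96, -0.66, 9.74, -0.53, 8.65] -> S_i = Random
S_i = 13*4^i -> [13, 52, 208, 832, 3328]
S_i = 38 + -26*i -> [38, 12, -14, -40, -66]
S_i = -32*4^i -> [-32, -128, -512, -2048, -8192]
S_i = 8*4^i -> [8, 32, 128, 512, 2048]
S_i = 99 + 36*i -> [99, 135, 171, 207, 243]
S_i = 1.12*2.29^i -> [1.12, 2.56, 5.87, 13.45, 30.8]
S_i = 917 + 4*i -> [917, 921, 925, 929, 933]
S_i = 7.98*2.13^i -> [7.98, 17.0, 36.2, 77.12, 164.26]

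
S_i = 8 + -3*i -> [8, 5, 2, -1, -4]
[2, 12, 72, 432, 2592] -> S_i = 2*6^i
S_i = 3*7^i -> [3, 21, 147, 1029, 7203]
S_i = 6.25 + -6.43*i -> [6.25, -0.18, -6.61, -13.04, -19.47]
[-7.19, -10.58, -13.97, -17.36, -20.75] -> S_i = -7.19 + -3.39*i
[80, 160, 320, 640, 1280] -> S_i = 80*2^i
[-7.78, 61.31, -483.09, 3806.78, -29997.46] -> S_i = -7.78*(-7.88)^i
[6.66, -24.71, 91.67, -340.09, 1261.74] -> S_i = 6.66*(-3.71)^i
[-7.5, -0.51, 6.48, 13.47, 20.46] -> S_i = -7.50 + 6.99*i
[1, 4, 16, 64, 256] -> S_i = 1*4^i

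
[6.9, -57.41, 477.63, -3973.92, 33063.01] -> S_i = 6.90*(-8.32)^i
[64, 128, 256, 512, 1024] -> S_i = 64*2^i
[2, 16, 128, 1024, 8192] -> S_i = 2*8^i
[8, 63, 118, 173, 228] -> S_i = 8 + 55*i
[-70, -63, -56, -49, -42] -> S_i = -70 + 7*i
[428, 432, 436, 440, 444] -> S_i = 428 + 4*i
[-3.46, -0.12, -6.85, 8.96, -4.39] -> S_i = Random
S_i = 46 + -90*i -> [46, -44, -134, -224, -314]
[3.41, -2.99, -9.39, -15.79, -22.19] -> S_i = 3.41 + -6.40*i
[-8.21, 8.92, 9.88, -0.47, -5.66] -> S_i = Random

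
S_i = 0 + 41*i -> [0, 41, 82, 123, 164]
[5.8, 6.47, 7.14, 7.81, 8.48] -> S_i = 5.80 + 0.67*i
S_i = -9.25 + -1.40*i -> [-9.25, -10.65, -12.05, -13.45, -14.85]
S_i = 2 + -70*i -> [2, -68, -138, -208, -278]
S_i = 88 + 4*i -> [88, 92, 96, 100, 104]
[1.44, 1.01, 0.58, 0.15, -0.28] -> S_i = 1.44 + -0.43*i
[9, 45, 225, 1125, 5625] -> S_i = 9*5^i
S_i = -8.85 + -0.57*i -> [-8.85, -9.42, -9.99, -10.56, -11.13]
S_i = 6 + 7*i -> [6, 13, 20, 27, 34]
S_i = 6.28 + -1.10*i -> [6.28, 5.18, 4.08, 2.98, 1.88]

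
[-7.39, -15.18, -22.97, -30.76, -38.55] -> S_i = -7.39 + -7.79*i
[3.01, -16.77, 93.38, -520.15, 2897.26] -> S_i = 3.01*(-5.57)^i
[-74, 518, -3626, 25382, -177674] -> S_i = -74*-7^i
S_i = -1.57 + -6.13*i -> [-1.57, -7.7, -13.83, -19.96, -26.09]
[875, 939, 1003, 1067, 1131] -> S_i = 875 + 64*i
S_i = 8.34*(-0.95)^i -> [8.34, -7.92, 7.53, -7.15, 6.79]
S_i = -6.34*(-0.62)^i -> [-6.34, 3.93, -2.44, 1.51, -0.94]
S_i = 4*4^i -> [4, 16, 64, 256, 1024]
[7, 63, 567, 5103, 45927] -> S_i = 7*9^i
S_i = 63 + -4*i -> [63, 59, 55, 51, 47]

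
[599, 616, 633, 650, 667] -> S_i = 599 + 17*i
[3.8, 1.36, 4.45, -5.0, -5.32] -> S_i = Random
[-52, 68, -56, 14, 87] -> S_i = Random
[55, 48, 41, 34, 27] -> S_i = 55 + -7*i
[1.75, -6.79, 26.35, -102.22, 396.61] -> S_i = 1.75*(-3.88)^i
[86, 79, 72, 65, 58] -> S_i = 86 + -7*i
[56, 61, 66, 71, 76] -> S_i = 56 + 5*i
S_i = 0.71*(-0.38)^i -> [0.71, -0.27, 0.1, -0.04, 0.01]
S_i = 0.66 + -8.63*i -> [0.66, -7.97, -16.6, -25.23, -33.86]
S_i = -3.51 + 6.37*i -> [-3.51, 2.86, 9.23, 15.6, 21.97]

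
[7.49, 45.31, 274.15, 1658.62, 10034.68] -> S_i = 7.49*6.05^i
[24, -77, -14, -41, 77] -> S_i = Random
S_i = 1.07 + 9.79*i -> [1.07, 10.86, 20.65, 30.44, 40.23]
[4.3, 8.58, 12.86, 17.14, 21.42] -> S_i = 4.30 + 4.28*i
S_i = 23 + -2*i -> [23, 21, 19, 17, 15]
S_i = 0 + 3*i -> [0, 3, 6, 9, 12]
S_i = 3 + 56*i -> [3, 59, 115, 171, 227]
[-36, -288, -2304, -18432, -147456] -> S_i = -36*8^i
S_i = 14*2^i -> [14, 28, 56, 112, 224]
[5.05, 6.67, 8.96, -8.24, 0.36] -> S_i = Random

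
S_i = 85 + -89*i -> [85, -4, -93, -182, -271]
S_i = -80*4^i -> [-80, -320, -1280, -5120, -20480]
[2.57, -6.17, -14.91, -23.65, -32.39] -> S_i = 2.57 + -8.74*i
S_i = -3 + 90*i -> [-3, 87, 177, 267, 357]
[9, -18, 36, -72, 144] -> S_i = 9*-2^i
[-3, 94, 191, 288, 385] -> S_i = -3 + 97*i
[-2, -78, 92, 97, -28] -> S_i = Random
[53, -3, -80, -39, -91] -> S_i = Random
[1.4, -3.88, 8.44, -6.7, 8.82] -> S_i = Random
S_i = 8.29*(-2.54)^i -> [8.29, -21.06, 53.48, -135.85, 345.06]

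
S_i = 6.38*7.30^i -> [6.38, 46.57, 339.99, 2481.93, 18118.08]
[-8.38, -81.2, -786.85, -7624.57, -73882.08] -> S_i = -8.38*9.69^i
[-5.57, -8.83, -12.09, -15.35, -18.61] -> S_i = -5.57 + -3.26*i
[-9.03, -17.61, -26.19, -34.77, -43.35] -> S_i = -9.03 + -8.58*i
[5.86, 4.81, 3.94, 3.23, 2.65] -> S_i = 5.86*0.82^i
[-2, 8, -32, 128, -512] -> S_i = -2*-4^i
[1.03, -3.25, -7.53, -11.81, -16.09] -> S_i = 1.03 + -4.28*i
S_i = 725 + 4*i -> [725, 729, 733, 737, 741]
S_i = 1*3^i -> [1, 3, 9, 27, 81]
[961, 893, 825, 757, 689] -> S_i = 961 + -68*i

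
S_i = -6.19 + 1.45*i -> [-6.19, -4.74, -3.29, -1.84, -0.39]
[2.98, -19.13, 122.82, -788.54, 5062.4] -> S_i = 2.98*(-6.42)^i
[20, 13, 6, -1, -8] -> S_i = 20 + -7*i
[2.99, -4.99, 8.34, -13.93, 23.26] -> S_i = 2.99*(-1.67)^i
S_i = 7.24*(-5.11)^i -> [7.24, -37.0, 189.05, -966.05, 4936.53]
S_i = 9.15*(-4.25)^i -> [9.15, -38.89, 165.27, -702.41, 2985.22]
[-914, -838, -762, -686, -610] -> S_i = -914 + 76*i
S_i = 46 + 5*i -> [46, 51, 56, 61, 66]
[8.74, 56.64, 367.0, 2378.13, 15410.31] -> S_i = 8.74*6.48^i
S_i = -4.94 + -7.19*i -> [-4.94, -12.13, -19.32, -26.51, -33.7]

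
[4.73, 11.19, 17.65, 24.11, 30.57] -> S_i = 4.73 + 6.46*i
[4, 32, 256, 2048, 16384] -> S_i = 4*8^i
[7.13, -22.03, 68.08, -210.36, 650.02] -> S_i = 7.13*(-3.09)^i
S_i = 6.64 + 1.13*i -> [6.64, 7.77, 8.9, 10.03, 11.16]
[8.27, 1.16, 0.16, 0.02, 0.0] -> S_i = 8.27*0.14^i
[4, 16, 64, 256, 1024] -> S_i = 4*4^i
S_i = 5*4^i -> [5, 20, 80, 320, 1280]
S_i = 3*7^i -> [3, 21, 147, 1029, 7203]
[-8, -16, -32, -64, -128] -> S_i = -8*2^i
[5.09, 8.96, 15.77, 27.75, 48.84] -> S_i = 5.09*1.76^i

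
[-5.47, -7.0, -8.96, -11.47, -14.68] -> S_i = -5.47*1.28^i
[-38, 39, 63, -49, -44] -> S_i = Random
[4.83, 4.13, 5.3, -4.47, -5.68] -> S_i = Random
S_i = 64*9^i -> [64, 576, 5184, 46656, 419904]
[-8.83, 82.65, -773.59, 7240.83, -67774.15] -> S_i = -8.83*(-9.36)^i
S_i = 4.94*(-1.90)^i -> [4.94, -9.39, 17.83, -33.88, 64.38]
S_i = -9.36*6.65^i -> [-9.36, -62.24, -413.92, -2752.59, -18304.69]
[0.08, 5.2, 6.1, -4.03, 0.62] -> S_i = Random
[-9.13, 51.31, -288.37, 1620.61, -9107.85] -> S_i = -9.13*(-5.62)^i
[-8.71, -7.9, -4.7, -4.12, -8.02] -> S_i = Random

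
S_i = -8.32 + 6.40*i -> [-8.32, -1.92, 4.48, 10.88, 17.28]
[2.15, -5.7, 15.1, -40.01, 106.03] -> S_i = 2.15*(-2.65)^i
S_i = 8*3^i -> [8, 24, 72, 216, 648]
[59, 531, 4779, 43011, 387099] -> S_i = 59*9^i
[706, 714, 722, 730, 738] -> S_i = 706 + 8*i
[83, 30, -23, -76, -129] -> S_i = 83 + -53*i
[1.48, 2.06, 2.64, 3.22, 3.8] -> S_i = 1.48 + 0.58*i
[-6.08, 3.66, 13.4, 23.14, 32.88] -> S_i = -6.08 + 9.74*i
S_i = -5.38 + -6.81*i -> [-5.38, -12.19, -19.0, -25.81, -32.62]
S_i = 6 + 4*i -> [6, 10, 14, 18, 22]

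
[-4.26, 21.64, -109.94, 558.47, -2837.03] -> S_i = -4.26*(-5.08)^i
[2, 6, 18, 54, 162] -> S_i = 2*3^i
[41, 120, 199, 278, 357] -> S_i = 41 + 79*i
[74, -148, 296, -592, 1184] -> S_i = 74*-2^i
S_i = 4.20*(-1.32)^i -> [4.2, -5.54, 7.32, -9.66, 12.75]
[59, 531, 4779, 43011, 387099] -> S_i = 59*9^i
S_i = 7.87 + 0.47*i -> [7.87, 8.34, 8.81, 9.28, 9.75]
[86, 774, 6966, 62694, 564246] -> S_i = 86*9^i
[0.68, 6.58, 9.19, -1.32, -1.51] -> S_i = Random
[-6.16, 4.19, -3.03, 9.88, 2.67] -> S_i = Random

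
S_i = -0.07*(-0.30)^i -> [-0.07, 0.02, -0.01, 0.0, -0.0]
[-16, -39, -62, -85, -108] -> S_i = -16 + -23*i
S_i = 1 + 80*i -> [1, 81, 161, 241, 321]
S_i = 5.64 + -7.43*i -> [5.64, -1.79, -9.22, -16.65, -24.08]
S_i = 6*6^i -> [6, 36, 216, 1296, 7776]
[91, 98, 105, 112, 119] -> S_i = 91 + 7*i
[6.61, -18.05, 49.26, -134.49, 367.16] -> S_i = 6.61*(-2.73)^i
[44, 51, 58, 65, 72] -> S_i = 44 + 7*i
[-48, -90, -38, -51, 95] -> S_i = Random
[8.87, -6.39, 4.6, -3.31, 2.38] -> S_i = 8.87*(-0.72)^i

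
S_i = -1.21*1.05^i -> [-1.21, -1.27, -1.33, -1.4, -1.47]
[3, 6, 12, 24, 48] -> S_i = 3*2^i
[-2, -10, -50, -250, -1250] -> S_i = -2*5^i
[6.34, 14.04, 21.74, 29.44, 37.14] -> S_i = 6.34 + 7.70*i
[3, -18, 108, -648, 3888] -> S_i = 3*-6^i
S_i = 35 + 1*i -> [35, 36, 37, 38, 39]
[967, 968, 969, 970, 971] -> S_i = 967 + 1*i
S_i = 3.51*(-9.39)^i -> [3.51, -32.96, 309.48, -2906.06, 27287.86]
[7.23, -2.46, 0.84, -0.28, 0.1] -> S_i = 7.23*(-0.34)^i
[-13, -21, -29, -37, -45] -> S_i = -13 + -8*i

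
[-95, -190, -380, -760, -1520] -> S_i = -95*2^i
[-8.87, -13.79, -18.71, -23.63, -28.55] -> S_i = -8.87 + -4.92*i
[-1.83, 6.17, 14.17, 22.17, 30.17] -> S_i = -1.83 + 8.00*i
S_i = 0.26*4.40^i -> [0.26, 1.14, 5.03, 22.15, 97.45]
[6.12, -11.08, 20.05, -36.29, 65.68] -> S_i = 6.12*(-1.81)^i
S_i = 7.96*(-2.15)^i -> [7.96, -17.11, 36.8, -79.11, 170.09]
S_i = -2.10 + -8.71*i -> [-2.1, -10.81, -19.52, -28.23, -36.94]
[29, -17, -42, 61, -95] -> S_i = Random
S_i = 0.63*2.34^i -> [0.63, 1.47, 3.45, 8.07, 18.89]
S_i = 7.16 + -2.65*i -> [7.16, 4.51, 1.86, -0.79, -3.44]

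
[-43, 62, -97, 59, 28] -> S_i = Random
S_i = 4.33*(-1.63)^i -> [4.33, -7.06, 11.5, -18.75, 30.57]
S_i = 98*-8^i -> [98, -784, 6272, -50176, 401408]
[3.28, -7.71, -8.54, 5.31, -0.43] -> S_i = Random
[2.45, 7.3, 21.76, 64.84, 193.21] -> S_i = 2.45*2.98^i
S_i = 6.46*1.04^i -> [6.46, 6.72, 6.99, 7.27, 7.56]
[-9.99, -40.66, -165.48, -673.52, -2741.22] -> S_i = -9.99*4.07^i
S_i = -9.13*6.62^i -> [-9.13, -60.44, -400.12, -2648.77, -17534.88]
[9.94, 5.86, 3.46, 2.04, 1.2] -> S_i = 9.94*0.59^i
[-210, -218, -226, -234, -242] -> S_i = -210 + -8*i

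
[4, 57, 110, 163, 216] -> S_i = 4 + 53*i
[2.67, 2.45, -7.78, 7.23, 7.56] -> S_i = Random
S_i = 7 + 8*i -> [7, 15, 23, 31, 39]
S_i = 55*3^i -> [55, 165, 495, 1485, 4455]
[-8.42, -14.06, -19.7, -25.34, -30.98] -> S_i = -8.42 + -5.64*i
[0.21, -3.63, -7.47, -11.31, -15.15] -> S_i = 0.21 + -3.84*i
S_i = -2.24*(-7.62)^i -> [-2.24, 17.07, -130.06, 991.09, -7552.1]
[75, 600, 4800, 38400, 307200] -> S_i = 75*8^i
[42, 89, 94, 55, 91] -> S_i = Random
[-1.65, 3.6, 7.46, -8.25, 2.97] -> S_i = Random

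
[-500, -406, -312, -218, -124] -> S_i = -500 + 94*i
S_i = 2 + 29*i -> [2, 31, 60, 89, 118]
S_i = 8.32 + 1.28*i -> [8.32, 9.6, 10.88, 12.16, 13.44]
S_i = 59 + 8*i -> [59, 67, 75, 83, 91]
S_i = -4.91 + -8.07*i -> [-4.91, -12.98, -21.05, -29.12, -37.19]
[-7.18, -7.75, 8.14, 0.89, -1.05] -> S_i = Random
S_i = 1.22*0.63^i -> [1.22, 0.77, 0.48, 0.31, 0.19]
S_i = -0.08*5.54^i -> [-0.08, -0.44, -2.46, -13.6, -75.36]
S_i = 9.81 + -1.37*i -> [9.81, 8.44, 7.07, 5.7, 4.33]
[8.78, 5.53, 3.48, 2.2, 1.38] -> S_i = 8.78*0.63^i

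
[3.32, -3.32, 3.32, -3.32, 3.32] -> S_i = 3.32*(-1.00)^i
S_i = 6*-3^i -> [6, -18, 54, -162, 486]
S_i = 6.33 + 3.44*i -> [6.33, 9.77, 13.21, 16.65, 20.09]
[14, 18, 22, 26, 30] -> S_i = 14 + 4*i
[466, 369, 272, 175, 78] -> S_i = 466 + -97*i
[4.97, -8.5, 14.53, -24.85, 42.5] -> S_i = 4.97*(-1.71)^i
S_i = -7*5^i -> [-7, -35, -175, -875, -4375]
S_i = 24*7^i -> [24, 168, 1176, 8232, 57624]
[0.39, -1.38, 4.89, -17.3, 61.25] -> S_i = 0.39*(-3.54)^i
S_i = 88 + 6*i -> [88, 94, 100, 106, 112]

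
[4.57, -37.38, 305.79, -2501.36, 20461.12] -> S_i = 4.57*(-8.18)^i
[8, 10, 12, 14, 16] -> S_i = 8 + 2*i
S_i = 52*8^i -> [52, 416, 3328, 26624, 212992]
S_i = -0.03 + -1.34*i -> [-0.03, -1.37, -2.71, -4.05, -5.39]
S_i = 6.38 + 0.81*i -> [6.38, 7.19, 8.0, 8.81, 9.62]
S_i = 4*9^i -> [4, 36, 324, 2916, 26244]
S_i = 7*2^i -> [7, 14, 28, 56, 112]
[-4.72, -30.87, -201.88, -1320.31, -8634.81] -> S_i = -4.72*6.54^i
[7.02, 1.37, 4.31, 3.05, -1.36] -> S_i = Random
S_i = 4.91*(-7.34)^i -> [4.91, -36.04, 264.53, -1941.64, 14251.67]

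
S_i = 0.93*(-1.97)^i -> [0.93, -1.83, 3.61, -7.11, 14.01]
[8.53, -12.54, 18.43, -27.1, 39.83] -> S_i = 8.53*(-1.47)^i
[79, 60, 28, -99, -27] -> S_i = Random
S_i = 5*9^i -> [5, 45, 405, 3645, 32805]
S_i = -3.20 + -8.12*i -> [-3.2, -11.32, -19.44, -27.56, -35.68]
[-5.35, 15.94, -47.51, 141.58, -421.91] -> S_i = -5.35*(-2.98)^i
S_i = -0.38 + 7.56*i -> [-0.38, 7.18, 14.74, 22.3, 29.86]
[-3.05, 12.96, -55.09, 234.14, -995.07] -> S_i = -3.05*(-4.25)^i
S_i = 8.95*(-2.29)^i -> [8.95, -20.5, 46.93, -107.48, 246.13]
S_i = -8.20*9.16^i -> [-8.2, -75.11, -688.03, -6302.32, -57729.23]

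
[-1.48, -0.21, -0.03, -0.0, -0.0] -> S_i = -1.48*0.14^i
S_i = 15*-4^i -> [15, -60, 240, -960, 3840]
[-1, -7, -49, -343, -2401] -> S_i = -1*7^i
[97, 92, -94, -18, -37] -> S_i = Random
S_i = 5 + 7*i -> [5, 12, 19, 26, 33]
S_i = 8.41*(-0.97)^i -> [8.41, -8.16, 7.91, -7.68, 7.45]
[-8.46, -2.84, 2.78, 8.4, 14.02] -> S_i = -8.46 + 5.62*i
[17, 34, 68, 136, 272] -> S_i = 17*2^i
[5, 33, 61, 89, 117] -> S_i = 5 + 28*i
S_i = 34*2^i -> [34, 68, 136, 272, 544]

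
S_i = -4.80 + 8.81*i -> [-4.8, 4.01, 12.82, 21.63, 30.44]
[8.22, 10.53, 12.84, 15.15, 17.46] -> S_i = 8.22 + 2.31*i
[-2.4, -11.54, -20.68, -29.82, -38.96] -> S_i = -2.40 + -9.14*i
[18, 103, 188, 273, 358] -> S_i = 18 + 85*i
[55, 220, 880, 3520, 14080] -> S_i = 55*4^i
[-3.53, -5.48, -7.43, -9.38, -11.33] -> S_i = -3.53 + -1.95*i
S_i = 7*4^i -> [7, 28, 112, 448, 1792]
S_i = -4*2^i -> [-4, -8, -16, -32, -64]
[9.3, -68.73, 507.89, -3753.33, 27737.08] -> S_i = 9.30*(-7.39)^i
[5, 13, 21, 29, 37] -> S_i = 5 + 8*i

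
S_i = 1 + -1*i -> [1, 0, -1, -2, -3]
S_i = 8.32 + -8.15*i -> [8.32, 0.17, -7.98, -16.13, -24.28]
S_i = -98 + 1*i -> [-98, -97, -96, -95, -94]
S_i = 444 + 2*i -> [444, 446, 448, 450, 452]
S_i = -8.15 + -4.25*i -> [-8.15, -12.4, -16.65, -20.9, -25.15]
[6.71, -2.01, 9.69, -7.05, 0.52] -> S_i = Random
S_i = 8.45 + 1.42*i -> [8.45, 9.87, 11.29, 12.71, 14.13]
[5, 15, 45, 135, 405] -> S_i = 5*3^i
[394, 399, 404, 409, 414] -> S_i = 394 + 5*i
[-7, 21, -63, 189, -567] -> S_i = -7*-3^i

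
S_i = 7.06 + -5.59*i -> [7.06, 1.47, -4.12, -9.71, -15.3]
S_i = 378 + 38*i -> [378, 416, 454, 492, 530]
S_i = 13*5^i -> [13, 65, 325, 1625, 8125]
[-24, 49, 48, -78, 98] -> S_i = Random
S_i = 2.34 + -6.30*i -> [2.34, -3.96, -10.26, -16.56, -22.86]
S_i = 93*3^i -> [93, 279, 837, 2511, 7533]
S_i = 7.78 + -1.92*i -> [7.78, 5.86, 3.94, 2.02, 0.1]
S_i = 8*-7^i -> [8, -56, 392, -2744, 19208]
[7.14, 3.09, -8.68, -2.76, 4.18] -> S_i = Random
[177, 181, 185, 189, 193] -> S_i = 177 + 4*i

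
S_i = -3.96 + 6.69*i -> [-3.96, 2.73, 9.42, 16.11, 22.8]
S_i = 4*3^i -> [4, 12, 36, 108, 324]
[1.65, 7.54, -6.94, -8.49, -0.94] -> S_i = Random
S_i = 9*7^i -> [9, 63, 441, 3087, 21609]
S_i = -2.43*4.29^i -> [-2.43, -10.42, -44.72, -191.86, -823.07]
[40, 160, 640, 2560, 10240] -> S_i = 40*4^i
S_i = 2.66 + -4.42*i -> [2.66, -1.76, -6.18, -10.6, -15.02]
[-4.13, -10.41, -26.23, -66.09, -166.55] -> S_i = -4.13*2.52^i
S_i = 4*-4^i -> [4, -16, 64, -256, 1024]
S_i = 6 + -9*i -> [6, -3, -12, -21, -30]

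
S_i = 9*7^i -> [9, 63, 441, 3087, 21609]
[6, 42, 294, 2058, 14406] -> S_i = 6*7^i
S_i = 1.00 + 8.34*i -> [1.0, 9.34, 17.68, 26.02, 34.36]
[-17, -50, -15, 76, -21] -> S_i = Random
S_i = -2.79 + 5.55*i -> [-2.79, 2.76, 8.31, 13.86, 19.41]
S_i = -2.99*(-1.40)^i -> [-2.99, 4.19, -5.86, 8.2, -11.49]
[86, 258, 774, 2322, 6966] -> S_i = 86*3^i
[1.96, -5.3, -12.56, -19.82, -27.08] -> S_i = 1.96 + -7.26*i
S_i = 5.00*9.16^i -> [5.0, 45.8, 419.53, 3842.88, 35200.75]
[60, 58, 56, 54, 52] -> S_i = 60 + -2*i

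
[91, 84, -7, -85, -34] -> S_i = Random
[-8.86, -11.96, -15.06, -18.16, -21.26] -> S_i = -8.86 + -3.10*i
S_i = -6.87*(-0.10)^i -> [-6.87, 0.69, -0.07, 0.01, -0.0]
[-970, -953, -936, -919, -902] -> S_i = -970 + 17*i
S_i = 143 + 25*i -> [143, 168, 193, 218, 243]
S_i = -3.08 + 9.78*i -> [-3.08, 6.7, 16.48, 26.26, 36.04]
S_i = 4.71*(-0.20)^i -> [4.71, -0.94, 0.19, -0.04, 0.01]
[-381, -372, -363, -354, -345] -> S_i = -381 + 9*i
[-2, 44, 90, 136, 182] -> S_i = -2 + 46*i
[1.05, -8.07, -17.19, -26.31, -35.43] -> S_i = 1.05 + -9.12*i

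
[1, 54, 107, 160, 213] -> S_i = 1 + 53*i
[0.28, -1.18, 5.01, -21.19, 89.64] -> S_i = 0.28*(-4.23)^i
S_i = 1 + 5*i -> [1, 6, 11, 16, 21]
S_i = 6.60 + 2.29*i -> [6.6, 8.89, 11.18, 13.47, 15.76]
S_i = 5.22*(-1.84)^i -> [5.22, -9.6, 17.67, -32.52, 59.83]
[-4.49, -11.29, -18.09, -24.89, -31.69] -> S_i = -4.49 + -6.80*i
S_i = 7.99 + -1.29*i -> [7.99, 6.7, 5.41, 4.12, 2.83]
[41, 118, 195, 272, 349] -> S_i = 41 + 77*i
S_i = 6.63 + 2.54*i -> [6.63, 9.17, 11.71, 14.25, 16.79]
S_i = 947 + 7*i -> [947, 954, 961, 968, 975]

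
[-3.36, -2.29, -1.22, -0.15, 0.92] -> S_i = -3.36 + 1.07*i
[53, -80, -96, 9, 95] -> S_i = Random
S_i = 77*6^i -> [77, 462, 2772, 16632, 99792]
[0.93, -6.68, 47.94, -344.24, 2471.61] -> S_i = 0.93*(-7.18)^i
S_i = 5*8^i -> [5, 40, 320, 2560, 20480]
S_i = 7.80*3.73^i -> [7.8, 29.09, 108.52, 404.78, 1509.84]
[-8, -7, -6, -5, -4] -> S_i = -8 + 1*i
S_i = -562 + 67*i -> [-562, -495, -428, -361, -294]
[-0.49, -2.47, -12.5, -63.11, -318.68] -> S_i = -0.49*5.05^i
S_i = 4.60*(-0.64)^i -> [4.6, -2.94, 1.88, -1.21, 0.77]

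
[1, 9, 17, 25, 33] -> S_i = 1 + 8*i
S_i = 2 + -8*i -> [2, -6, -14, -22, -30]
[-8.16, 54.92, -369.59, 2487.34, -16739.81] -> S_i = -8.16*(-6.73)^i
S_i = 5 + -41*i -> [5, -36, -77, -118, -159]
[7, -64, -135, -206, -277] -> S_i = 7 + -71*i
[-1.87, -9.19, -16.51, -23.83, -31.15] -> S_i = -1.87 + -7.32*i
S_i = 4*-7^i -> [4, -28, 196, -1372, 9604]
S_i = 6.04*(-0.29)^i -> [6.04, -1.75, 0.51, -0.15, 0.04]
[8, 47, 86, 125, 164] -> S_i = 8 + 39*i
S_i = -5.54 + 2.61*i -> [-5.54, -2.93, -0.32, 2.29, 4.9]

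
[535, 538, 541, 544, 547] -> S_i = 535 + 3*i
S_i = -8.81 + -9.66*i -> [-8.81, -18.47, -28.13, -37.79, -47.45]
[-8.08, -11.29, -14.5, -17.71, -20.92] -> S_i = -8.08 + -3.21*i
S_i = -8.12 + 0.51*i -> [-8.12, -7.61, -7.1, -6.59, -6.08]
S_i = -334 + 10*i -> [-334, -324, -314, -304, -294]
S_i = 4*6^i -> [4, 24, 144, 864, 5184]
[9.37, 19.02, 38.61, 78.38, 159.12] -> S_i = 9.37*2.03^i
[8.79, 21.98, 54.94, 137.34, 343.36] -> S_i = 8.79*2.50^i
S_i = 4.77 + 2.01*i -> [4.77, 6.78, 8.79, 10.8, 12.81]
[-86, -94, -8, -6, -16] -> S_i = Random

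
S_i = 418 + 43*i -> [418, 461, 504, 547, 590]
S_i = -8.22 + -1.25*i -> [-8.22, -9.47, -10.72, -11.97, -13.22]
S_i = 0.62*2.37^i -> [0.62, 1.47, 3.48, 8.25, 19.56]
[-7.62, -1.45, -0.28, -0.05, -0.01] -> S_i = -7.62*0.19^i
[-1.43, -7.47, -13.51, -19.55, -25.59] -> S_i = -1.43 + -6.04*i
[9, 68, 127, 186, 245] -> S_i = 9 + 59*i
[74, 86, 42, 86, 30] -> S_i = Random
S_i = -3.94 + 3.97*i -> [-3.94, 0.03, 4.0, 7.97, 11.94]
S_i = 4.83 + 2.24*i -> [4.83, 7.07, 9.31, 11.55, 13.79]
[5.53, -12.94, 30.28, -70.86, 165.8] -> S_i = 5.53*(-2.34)^i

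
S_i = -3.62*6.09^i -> [-3.62, -22.05, -134.26, -817.64, -4979.41]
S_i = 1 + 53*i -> [1, 54, 107, 160, 213]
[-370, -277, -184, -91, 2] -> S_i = -370 + 93*i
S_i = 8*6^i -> [8, 48, 288, 1728, 10368]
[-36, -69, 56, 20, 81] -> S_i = Random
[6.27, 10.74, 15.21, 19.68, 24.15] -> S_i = 6.27 + 4.47*i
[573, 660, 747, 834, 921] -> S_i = 573 + 87*i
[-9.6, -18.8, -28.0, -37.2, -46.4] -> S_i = -9.60 + -9.20*i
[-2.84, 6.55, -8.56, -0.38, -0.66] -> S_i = Random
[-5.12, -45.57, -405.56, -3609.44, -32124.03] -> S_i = -5.12*8.90^i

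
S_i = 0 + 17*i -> [0, 17, 34, 51, 68]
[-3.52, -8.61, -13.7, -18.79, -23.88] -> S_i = -3.52 + -5.09*i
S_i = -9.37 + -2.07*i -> [-9.37, -11.44, -13.51, -15.58, -17.65]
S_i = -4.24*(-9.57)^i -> [-4.24, 40.58, -388.32, 3716.22, -35564.25]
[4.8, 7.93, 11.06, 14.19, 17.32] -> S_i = 4.80 + 3.13*i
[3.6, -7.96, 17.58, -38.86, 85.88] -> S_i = 3.60*(-2.21)^i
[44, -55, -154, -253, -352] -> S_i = 44 + -99*i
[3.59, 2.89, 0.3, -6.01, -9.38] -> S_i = Random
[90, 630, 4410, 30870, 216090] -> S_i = 90*7^i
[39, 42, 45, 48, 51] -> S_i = 39 + 3*i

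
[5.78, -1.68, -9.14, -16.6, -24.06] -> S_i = 5.78 + -7.46*i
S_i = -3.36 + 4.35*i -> [-3.36, 0.99, 5.34, 9.69, 14.04]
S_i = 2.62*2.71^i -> [2.62, 7.1, 19.24, 52.14, 141.31]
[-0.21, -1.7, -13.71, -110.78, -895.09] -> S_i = -0.21*8.08^i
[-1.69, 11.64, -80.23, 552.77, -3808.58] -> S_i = -1.69*(-6.89)^i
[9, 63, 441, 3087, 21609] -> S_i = 9*7^i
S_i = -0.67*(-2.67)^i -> [-0.67, 1.79, -4.78, 12.75, -34.05]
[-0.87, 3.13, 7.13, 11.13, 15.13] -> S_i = -0.87 + 4.00*i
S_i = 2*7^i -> [2, 14, 98, 686, 4802]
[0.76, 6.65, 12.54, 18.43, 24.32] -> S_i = 0.76 + 5.89*i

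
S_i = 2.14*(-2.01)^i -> [2.14, -4.3, 8.65, -17.38, 34.93]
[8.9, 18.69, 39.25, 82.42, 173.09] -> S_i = 8.90*2.10^i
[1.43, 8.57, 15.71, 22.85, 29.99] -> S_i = 1.43 + 7.14*i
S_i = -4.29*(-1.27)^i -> [-4.29, 5.45, -6.92, 8.79, -11.16]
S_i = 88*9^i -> [88, 792, 7128, 64152, 577368]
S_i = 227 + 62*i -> [227, 289, 351, 413, 475]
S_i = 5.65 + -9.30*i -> [5.65, -3.65, -12.95, -22.25, -31.55]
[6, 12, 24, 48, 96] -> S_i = 6*2^i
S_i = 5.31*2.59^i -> [5.31, 13.75, 35.62, 92.26, 238.94]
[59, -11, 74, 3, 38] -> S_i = Random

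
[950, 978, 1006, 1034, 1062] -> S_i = 950 + 28*i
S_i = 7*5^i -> [7, 35, 175, 875, 4375]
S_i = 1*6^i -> [1, 6, 36, 216, 1296]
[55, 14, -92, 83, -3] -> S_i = Random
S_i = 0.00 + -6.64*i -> [0.0, -6.64, -13.28, -19.92, -26.56]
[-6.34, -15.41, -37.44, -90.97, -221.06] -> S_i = -6.34*2.43^i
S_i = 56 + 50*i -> [56, 106, 156, 206, 256]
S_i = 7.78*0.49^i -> [7.78, 3.81, 1.87, 0.92, 0.45]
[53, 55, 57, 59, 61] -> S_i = 53 + 2*i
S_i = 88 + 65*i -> [88, 153, 218, 283, 348]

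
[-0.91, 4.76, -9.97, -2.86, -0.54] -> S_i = Random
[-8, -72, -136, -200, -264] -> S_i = -8 + -64*i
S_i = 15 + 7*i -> [15, 22, 29, 36, 43]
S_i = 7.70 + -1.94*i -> [7.7, 5.76, 3.82, 1.88, -0.06]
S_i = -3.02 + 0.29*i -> [-3.02, -2.73, -2.44, -2.15, -1.86]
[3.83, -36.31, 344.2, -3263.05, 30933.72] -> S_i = 3.83*(-9.48)^i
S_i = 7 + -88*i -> [7, -81, -169, -257, -345]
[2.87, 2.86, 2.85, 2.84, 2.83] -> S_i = 2.87 + -0.01*i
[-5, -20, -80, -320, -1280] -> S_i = -5*4^i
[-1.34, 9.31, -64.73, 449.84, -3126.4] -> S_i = -1.34*(-6.95)^i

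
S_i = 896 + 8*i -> [896, 904, 912, 920, 928]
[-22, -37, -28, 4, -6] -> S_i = Random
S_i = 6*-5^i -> [6, -30, 150, -750, 3750]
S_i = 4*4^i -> [4, 16, 64, 256, 1024]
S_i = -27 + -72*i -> [-27, -99, -171, -243, -315]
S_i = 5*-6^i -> [5, -30, 180, -1080, 6480]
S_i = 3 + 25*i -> [3, 28, 53, 78, 103]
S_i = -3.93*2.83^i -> [-3.93, -11.12, -31.47, -89.07, -252.08]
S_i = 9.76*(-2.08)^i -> [9.76, -20.3, 42.23, -87.83, 182.69]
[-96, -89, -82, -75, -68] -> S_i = -96 + 7*i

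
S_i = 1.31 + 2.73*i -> [1.31, 4.04, 6.77, 9.5, 12.23]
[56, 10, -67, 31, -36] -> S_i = Random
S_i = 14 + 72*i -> [14, 86, 158, 230, 302]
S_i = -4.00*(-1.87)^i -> [-4.0, 7.48, -13.99, 26.16, -48.91]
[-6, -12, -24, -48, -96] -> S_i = -6*2^i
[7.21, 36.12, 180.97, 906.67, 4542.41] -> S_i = 7.21*5.01^i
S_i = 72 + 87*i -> [72, 159, 246, 333, 420]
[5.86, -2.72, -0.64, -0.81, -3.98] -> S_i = Random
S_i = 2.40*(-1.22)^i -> [2.4, -2.93, 3.57, -4.36, 5.32]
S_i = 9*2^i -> [9, 18, 36, 72, 144]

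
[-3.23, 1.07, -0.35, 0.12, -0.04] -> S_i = -3.23*(-0.33)^i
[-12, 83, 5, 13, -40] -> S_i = Random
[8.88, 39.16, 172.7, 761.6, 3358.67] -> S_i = 8.88*4.41^i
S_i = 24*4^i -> [24, 96, 384, 1536, 6144]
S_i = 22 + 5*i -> [22, 27, 32, 37, 42]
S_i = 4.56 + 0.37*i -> [4.56, 4.93, 5.3, 5.67, 6.04]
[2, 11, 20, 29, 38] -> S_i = 2 + 9*i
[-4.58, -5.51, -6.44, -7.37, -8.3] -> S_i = -4.58 + -0.93*i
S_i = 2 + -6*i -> [2, -4, -10, -16, -22]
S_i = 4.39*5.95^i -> [4.39, 26.12, 155.42, 924.73, 5502.15]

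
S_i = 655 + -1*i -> [655, 654, 653, 652, 651]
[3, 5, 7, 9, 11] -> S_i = 3 + 2*i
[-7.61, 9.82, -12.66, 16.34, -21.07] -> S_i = -7.61*(-1.29)^i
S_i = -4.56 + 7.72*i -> [-4.56, 3.16, 10.88, 18.6, 26.32]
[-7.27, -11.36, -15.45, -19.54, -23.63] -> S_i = -7.27 + -4.09*i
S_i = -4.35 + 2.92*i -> [-4.35, -1.43, 1.49, 4.41, 7.33]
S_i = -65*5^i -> [-65, -325, -1625, -8125, -40625]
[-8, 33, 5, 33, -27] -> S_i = Random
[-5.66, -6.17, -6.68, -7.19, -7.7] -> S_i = -5.66 + -0.51*i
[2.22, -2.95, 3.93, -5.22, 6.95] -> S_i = 2.22*(-1.33)^i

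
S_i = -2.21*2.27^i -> [-2.21, -5.02, -11.39, -25.85, -58.68]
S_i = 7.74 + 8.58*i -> [7.74, 16.32, 24.9, 33.48, 42.06]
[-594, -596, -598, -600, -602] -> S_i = -594 + -2*i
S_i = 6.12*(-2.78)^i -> [6.12, -17.01, 47.3, -131.49, 365.54]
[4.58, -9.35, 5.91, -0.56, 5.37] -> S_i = Random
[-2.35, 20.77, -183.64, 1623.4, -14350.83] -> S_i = -2.35*(-8.84)^i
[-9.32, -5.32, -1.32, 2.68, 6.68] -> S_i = -9.32 + 4.00*i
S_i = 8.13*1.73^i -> [8.13, 14.06, 24.33, 42.09, 72.82]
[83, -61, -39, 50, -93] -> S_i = Random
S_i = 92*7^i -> [92, 644, 4508, 31556, 220892]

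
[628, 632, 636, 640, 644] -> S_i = 628 + 4*i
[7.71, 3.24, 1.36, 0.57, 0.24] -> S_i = 7.71*0.42^i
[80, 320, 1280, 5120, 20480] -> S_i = 80*4^i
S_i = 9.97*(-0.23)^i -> [9.97, -2.29, 0.53, -0.12, 0.03]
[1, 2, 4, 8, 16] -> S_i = 1*2^i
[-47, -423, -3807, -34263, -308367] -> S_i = -47*9^i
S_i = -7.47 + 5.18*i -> [-7.47, -2.29, 2.89, 8.07, 13.25]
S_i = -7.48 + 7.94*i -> [-7.48, 0.46, 8.4, 16.34, 24.28]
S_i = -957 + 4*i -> [-957, -953, -949, -945, -941]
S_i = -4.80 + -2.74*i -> [-4.8, -7.54, -10.28, -13.02, -15.76]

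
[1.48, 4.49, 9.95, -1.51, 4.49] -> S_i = Random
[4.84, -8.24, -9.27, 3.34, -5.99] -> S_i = Random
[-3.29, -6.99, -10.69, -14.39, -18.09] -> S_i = -3.29 + -3.70*i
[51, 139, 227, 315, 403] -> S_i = 51 + 88*i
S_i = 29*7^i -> [29, 203, 1421, 9947, 69629]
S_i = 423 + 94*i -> [423, 517, 611, 705, 799]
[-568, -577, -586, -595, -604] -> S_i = -568 + -9*i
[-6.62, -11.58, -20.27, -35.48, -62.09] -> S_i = -6.62*1.75^i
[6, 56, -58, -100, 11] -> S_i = Random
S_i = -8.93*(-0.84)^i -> [-8.93, 7.5, -6.3, 5.29, -4.45]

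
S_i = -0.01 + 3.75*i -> [-0.01, 3.74, 7.49, 11.24, 14.99]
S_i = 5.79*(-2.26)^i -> [5.79, -13.09, 29.57, -66.83, 151.05]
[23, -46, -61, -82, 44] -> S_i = Random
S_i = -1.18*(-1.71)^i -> [-1.18, 2.02, -3.45, 5.9, -10.09]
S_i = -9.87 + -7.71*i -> [-9.87, -17.58, -25.29, -33.0, -40.71]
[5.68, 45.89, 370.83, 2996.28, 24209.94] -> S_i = 5.68*8.08^i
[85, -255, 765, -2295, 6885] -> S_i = 85*-3^i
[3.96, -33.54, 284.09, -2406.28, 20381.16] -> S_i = 3.96*(-8.47)^i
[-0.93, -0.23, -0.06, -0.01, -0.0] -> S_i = -0.93*0.25^i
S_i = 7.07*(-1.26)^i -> [7.07, -8.91, 11.22, -14.14, 17.82]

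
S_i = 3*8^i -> [3, 24, 192, 1536, 12288]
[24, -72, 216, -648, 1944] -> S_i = 24*-3^i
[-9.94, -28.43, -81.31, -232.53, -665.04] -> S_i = -9.94*2.86^i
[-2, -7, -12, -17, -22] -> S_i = -2 + -5*i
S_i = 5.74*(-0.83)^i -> [5.74, -4.76, 3.95, -3.28, 2.72]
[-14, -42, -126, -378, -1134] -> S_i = -14*3^i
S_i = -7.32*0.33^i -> [-7.32, -2.42, -0.8, -0.26, -0.09]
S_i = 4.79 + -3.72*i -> [4.79, 1.07, -2.65, -6.37, -10.09]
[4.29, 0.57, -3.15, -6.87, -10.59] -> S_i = 4.29 + -3.72*i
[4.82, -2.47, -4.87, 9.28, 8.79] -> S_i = Random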